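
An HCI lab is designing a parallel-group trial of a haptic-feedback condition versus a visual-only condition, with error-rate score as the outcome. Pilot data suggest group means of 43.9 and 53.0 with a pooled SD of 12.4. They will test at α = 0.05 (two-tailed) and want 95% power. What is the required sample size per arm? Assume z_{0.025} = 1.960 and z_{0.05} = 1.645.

Cohen's d = |M₁ − M₂| / SD_pooled = |43.9 − 53.0| / 12.4 = 9.1 / 12.4 = 0.734.
For two independent groups with equal n: n = 2·((z_{α/2} + z_β) / d)².
z_{α/2} + z_β = 1.960 + 1.645 = 3.605.
n = 2 × (3.605 / 0.734)² = 2 × 4.911² = 2 × 24.12 = 48.2.
Round up to the next whole participant.

n = 49 per group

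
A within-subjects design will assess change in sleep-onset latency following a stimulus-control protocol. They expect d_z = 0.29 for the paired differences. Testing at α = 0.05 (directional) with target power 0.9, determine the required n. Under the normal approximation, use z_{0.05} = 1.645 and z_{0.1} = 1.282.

For a paired (one-sample on differences) test: n = ((z_{α} + z_β) / d)².
z_{α} + z_β = 1.645 + 1.282 = 2.927.
n = (2.927 / 0.29)² = 10.093² = 101.87.
Round up.

n = 102 pairs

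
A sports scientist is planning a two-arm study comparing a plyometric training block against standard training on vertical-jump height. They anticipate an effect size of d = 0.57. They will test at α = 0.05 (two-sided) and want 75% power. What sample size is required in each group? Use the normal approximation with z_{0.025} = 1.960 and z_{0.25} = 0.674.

For two independent groups with equal n: n = 2·((z_{α/2} + z_β) / d)².
z_{α/2} + z_β = 1.960 + 0.674 = 2.634.
n = 2 × (2.634 / 0.57)² = 2 × 4.621² = 2 × 21.35 = 42.7.
Round up to the next whole participant.

n = 43 per group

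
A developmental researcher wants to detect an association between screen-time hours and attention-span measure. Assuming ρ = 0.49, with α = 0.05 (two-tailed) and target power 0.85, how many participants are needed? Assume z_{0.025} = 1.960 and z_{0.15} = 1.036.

Fisher's z: C = ½·ln((1+r)/(1−r)) = ½·ln(2.9216) = 0.5361.
n = ((z_{α/2} + z_β)/C)² + 3.
(1.960 + 1.036) / 0.5361 = 2.996 / 0.5361 = 5.589.
n = 5.589² + 3 = 31.23 + 3 = 34.2.
Round up.

n = 35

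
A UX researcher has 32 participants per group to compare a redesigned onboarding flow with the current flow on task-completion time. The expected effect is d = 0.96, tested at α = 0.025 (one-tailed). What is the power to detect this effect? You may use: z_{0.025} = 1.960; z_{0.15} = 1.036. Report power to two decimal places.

power ≈ 0.97

For two equal groups, power = Φ(d·√(n/2) − z_{α}).
d·√(n/2) = 0.96 × √(32/2) = 0.96 × 4.000 = 3.840.
z_β = 3.840 − 1.960 = 1.880.
Power = Φ(1.880) = 0.970.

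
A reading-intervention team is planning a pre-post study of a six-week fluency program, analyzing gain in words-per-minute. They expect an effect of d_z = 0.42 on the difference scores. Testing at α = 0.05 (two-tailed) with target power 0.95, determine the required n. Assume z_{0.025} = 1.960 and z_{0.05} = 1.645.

n = 74 pairs

For a paired (one-sample on differences) test: n = ((z_{α/2} + z_β) / d)².
z_{α/2} + z_β = 1.960 + 1.645 = 3.605.
n = (3.605 / 0.42)² = 8.583² = 73.67.
Round up.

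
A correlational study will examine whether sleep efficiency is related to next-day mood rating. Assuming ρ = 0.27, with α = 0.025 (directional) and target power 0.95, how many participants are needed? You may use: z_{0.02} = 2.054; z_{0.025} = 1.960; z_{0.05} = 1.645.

Fisher's z: C = ½·ln((1+r)/(1−r)) = ½·ln(1.7397) = 0.2769.
n = ((z_{α} + z_β)/C)² + 3.
(1.960 + 1.645) / 0.2769 = 3.605 / 0.2769 = 13.019.
n = 13.019² + 3 = 169.50 + 3 = 172.5.
Round up.

n = 173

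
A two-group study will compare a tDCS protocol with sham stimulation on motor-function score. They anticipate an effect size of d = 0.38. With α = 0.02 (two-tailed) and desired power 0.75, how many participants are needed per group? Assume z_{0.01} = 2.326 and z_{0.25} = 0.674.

n = 125 per group

For two independent groups with equal n: n = 2·((z_{α/2} + z_β) / d)².
z_{α/2} + z_β = 2.326 + 0.674 = 3.000.
n = 2 × (3.000 / 0.38)² = 2 × 7.895² = 2 × 62.33 = 124.7.
Round up to the next whole participant.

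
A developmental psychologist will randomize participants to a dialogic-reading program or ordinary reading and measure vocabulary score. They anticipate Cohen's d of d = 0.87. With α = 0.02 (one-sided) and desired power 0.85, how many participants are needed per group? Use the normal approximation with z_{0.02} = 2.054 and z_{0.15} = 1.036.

n = 26 per group

For two independent groups with equal n: n = 2·((z_{α} + z_β) / d)².
z_{α} + z_β = 2.054 + 1.036 = 3.090.
n = 2 × (3.090 / 0.87)² = 2 × 3.552² = 2 × 12.61 = 25.2.
Round up to the next whole participant.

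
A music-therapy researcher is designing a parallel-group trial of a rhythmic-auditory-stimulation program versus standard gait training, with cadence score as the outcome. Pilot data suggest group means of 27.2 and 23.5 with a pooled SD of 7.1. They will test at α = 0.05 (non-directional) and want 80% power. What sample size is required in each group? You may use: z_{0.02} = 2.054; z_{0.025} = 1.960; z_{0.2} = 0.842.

Cohen's d = |M₁ − M₂| / SD_pooled = |27.2 − 23.5| / 7.1 = 3.7 / 7.1 = 0.521.
For two independent groups with equal n: n = 2·((z_{α/2} + z_β) / d)².
z_{α/2} + z_β = 1.960 + 0.842 = 2.802.
n = 2 × (2.802 / 0.521)² = 2 × 5.378² = 2 × 28.92 = 57.8.
Round up to the next whole participant.

n = 58 per group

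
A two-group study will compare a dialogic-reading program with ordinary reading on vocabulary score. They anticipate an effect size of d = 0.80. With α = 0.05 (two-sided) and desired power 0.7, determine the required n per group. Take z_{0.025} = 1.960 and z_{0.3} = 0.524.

n = 20 per group

For two independent groups with equal n: n = 2·((z_{α/2} + z_β) / d)².
z_{α/2} + z_β = 1.960 + 0.524 = 2.484.
n = 2 × (2.484 / 0.80)² = 2 × 3.105² = 2 × 9.64 = 19.3.
Round up to the next whole participant.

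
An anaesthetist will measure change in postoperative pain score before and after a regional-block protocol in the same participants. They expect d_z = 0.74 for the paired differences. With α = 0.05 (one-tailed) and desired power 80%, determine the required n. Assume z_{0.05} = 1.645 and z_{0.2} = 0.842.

For a paired (one-sample on differences) test: n = ((z_{α} + z_β) / d)².
z_{α} + z_β = 1.645 + 0.842 = 2.487.
n = (2.487 / 0.74)² = 3.361² = 11.30.
Round up.

n = 12 pairs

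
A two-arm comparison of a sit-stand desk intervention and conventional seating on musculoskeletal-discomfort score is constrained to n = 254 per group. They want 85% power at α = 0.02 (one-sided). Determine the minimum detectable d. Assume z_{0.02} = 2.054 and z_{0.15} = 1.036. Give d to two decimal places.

For two independent groups of n = 254 each: d_min = (z_{α} + z_β)·√(2/n).
z-sum = 2.054 + 1.036 = 3.090.
d_min = 3.090 × √(2/254) = 3.090 × 0.0887 = 0.274.

d_min ≈ 0.27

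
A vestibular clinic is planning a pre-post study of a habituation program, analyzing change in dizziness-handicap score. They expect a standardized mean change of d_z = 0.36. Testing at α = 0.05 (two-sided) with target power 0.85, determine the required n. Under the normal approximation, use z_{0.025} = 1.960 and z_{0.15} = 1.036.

n = 70 pairs

For a paired (one-sample on differences) test: n = ((z_{α/2} + z_β) / d)².
z_{α/2} + z_β = 1.960 + 1.036 = 2.996.
n = (2.996 / 0.36)² = 8.322² = 69.26.
Round up.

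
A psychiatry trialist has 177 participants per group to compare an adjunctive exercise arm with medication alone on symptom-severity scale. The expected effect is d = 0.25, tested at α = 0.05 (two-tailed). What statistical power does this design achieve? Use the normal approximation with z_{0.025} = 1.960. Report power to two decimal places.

power ≈ 0.65

For two equal groups, power = Φ(d·√(n/2) − z_{α/2}).
d·√(n/2) = 0.25 × √(177/2) = 0.25 × 9.407 = 2.352.
z_β = 2.352 − 1.960 = 0.392.
Power = Φ(0.392) = 0.652.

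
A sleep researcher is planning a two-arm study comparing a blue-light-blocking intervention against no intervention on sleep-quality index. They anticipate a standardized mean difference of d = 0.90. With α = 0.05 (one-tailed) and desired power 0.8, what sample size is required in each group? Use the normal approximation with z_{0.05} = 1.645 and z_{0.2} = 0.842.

n = 16 per group

For two independent groups with equal n: n = 2·((z_{α} + z_β) / d)².
z_{α} + z_β = 1.645 + 0.842 = 2.487.
n = 2 × (2.487 / 0.90)² = 2 × 2.763² = 2 × 7.64 = 15.3.
Round up to the next whole participant.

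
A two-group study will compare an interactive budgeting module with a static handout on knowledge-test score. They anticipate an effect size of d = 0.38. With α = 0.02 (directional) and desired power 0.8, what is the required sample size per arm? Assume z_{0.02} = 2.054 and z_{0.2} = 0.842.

For two independent groups with equal n: n = 2·((z_{α} + z_β) / d)².
z_{α} + z_β = 2.054 + 0.842 = 2.896.
n = 2 × (2.896 / 0.38)² = 2 × 7.621² = 2 × 58.08 = 116.2.
Round up to the next whole participant.

n = 117 per group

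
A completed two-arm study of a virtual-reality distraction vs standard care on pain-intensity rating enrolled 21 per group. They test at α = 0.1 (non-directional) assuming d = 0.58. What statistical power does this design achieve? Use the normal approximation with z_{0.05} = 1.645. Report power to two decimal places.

power ≈ 0.59

For two equal groups, power = Φ(d·√(n/2) − z_{α/2}).
d·√(n/2) = 0.58 × √(21/2) = 0.58 × 3.240 = 1.879.
z_β = 1.879 − 1.645 = 0.234.
Power = Φ(0.234) = 0.593.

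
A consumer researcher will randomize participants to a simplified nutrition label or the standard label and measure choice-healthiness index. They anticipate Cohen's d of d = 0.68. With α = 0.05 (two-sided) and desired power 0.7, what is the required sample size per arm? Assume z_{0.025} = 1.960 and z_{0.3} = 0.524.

For two independent groups with equal n: n = 2·((z_{α/2} + z_β) / d)².
z_{α/2} + z_β = 1.960 + 0.524 = 2.484.
n = 2 × (2.484 / 0.68)² = 2 × 3.653² = 2 × 13.34 = 26.7.
Round up to the next whole participant.

n = 27 per group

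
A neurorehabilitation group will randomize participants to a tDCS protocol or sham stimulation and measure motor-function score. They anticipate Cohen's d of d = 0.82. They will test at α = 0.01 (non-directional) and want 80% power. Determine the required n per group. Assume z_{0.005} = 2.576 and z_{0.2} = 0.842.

n = 35 per group

For two independent groups with equal n: n = 2·((z_{α/2} + z_β) / d)².
z_{α/2} + z_β = 2.576 + 0.842 = 3.418.
n = 2 × (3.418 / 0.82)² = 2 × 4.168² = 2 × 17.37 = 34.7.
Round up to the next whole participant.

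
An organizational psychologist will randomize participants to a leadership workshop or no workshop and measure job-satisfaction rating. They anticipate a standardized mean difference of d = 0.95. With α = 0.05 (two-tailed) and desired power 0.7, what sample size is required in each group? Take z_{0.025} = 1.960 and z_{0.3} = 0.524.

For two independent groups with equal n: n = 2·((z_{α/2} + z_β) / d)².
z_{α/2} + z_β = 1.960 + 0.524 = 2.484.
n = 2 × (2.484 / 0.95)² = 2 × 2.615² = 2 × 6.84 = 13.7.
Round up to the next whole participant.

n = 14 per group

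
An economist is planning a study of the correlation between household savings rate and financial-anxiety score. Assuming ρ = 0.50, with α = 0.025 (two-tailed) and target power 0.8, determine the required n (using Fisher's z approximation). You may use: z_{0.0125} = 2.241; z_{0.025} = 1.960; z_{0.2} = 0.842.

Fisher's z: C = ½·ln((1+r)/(1−r)) = ½·ln(3.0000) = 0.5493.
n = ((z_{α/2} + z_β)/C)² + 3.
(2.241 + 0.842) / 0.5493 = 3.083 / 0.5493 = 5.613.
n = 5.613² + 3 = 31.50 + 3 = 34.5.
Round up.

n = 35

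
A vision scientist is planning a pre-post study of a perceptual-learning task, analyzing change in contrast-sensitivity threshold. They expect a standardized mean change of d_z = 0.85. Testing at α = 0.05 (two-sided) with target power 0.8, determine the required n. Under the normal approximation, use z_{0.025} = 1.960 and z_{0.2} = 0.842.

For a paired (one-sample on differences) test: n = ((z_{α/2} + z_β) / d)².
z_{α/2} + z_β = 1.960 + 0.842 = 2.802.
n = (2.802 / 0.85)² = 3.296² = 10.87.
Round up.

n = 11 pairs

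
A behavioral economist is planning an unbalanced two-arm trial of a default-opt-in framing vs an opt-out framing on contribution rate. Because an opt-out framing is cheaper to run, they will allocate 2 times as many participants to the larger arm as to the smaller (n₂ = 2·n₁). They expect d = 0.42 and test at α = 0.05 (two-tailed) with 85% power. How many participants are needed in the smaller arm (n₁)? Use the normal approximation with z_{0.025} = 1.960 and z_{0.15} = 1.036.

n₁ = 77

With allocation ratio k = n₂/n₁ = 2, Var(x̄₁−x̄₂) = σ²(1/n₁ + 1/(k·n₁)) = σ²·(k+1)/(k·n₁).
So n₁ = (1 + 1/k)·((z_{α/2} + z_β)/d)² = 1.500 × (2.996/0.42)².
n₁ = 1.500 × 50.88 = 76.3.
Round up: n₁ = 77, giving n₂ = 2 × 77 = 154.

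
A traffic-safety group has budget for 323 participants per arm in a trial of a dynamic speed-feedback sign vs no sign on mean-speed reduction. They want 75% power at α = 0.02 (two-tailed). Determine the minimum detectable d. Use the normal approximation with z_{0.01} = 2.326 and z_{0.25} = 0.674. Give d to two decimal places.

For two independent groups of n = 323 each: d_min = (z_{α/2} + z_β)·√(2/n).
z-sum = 2.326 + 0.674 = 3.000.
d_min = 3.000 × √(2/323) = 3.000 × 0.0787 = 0.236.

d_min ≈ 0.24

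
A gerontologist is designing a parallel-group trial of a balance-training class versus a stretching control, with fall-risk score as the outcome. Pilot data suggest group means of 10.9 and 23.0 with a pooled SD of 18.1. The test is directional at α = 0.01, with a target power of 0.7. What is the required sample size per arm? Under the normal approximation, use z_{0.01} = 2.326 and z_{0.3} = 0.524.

Cohen's d = |M₁ − M₂| / SD_pooled = |10.9 − 23.0| / 18.1 = 12.1 / 18.1 = 0.669.
For two independent groups with equal n: n = 2·((z_{α} + z_β) / d)².
z_{α} + z_β = 2.326 + 0.524 = 2.850.
n = 2 × (2.850 / 0.669)² = 2 × 4.260² = 2 × 18.15 = 36.3.
Round up to the next whole participant.

n = 37 per group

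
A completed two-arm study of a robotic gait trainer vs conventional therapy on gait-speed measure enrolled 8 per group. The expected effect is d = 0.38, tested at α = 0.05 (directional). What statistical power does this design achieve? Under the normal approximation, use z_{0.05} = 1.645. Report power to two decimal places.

For two equal groups, power = Φ(d·√(n/2) − z_{α}).
d·√(n/2) = 0.38 × √(8/2) = 0.38 × 2.000 = 0.760.
z_β = 0.760 − 1.645 = -0.885.
Power = Φ(-0.885) = 0.188.

power ≈ 0.19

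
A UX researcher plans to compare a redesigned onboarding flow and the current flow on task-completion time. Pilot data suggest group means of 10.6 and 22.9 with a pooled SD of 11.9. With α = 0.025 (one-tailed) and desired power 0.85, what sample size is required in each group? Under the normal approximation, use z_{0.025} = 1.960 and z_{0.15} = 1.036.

n = 17 per group

Cohen's d = |M₁ − M₂| / SD_pooled = |10.6 − 22.9| / 11.9 = 12.3 / 11.9 = 1.034.
For two independent groups with equal n: n = 2·((z_{α} + z_β) / d)².
z_{α} + z_β = 1.960 + 1.036 = 2.996.
n = 2 × (2.996 / 1.034)² = 2 × 2.897² = 2 × 8.40 = 16.8.
Round up to the next whole participant.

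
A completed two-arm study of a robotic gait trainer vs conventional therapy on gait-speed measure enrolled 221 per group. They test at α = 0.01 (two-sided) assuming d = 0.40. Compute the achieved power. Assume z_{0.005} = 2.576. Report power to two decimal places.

power ≈ 0.95

For two equal groups, power = Φ(d·√(n/2) − z_{α/2}).
d·√(n/2) = 0.40 × √(221/2) = 0.40 × 10.512 = 4.205.
z_β = 4.205 − 2.576 = 1.629.
Power = Φ(1.629) = 0.948.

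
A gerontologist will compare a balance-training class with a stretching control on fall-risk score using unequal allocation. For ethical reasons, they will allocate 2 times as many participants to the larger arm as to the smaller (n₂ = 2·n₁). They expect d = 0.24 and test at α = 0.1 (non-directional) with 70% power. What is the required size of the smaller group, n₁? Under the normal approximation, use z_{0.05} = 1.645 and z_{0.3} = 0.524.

With allocation ratio k = n₂/n₁ = 2, Var(x̄₁−x̄₂) = σ²(1/n₁ + 1/(k·n₁)) = σ²·(k+1)/(k·n₁).
So n₁ = (1 + 1/k)·((z_{α/2} + z_β)/d)² = 1.500 × (2.169/0.24)².
n₁ = 1.500 × 81.68 = 122.5.
Round up: n₁ = 123, giving n₂ = 2 × 123 = 246.

n₁ = 123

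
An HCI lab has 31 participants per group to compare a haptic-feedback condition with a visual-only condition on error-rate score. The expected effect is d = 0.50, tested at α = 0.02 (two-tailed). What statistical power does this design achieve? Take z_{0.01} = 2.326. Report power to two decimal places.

power ≈ 0.36

For two equal groups, power = Φ(d·√(n/2) − z_{α/2}).
d·√(n/2) = 0.50 × √(31/2) = 0.50 × 3.937 = 1.969.
z_β = 1.969 − 2.326 = -0.357.
Power = Φ(-0.357) = 0.360.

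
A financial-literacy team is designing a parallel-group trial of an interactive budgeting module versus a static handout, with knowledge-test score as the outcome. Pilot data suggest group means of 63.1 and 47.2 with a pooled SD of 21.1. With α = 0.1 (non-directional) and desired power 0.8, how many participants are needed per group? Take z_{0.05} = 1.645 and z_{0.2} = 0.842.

Cohen's d = |M₁ − M₂| / SD_pooled = |63.1 − 47.2| / 21.1 = 15.9 / 21.1 = 0.754.
For two independent groups with equal n: n = 2·((z_{α/2} + z_β) / d)².
z_{α/2} + z_β = 1.645 + 0.842 = 2.487.
n = 2 × (2.487 / 0.754)² = 2 × 3.298² = 2 × 10.88 = 21.8.
Round up to the next whole participant.

n = 22 per group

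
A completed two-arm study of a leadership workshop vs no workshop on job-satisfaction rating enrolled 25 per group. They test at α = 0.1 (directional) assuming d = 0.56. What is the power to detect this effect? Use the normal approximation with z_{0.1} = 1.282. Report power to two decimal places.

For two equal groups, power = Φ(d·√(n/2) − z_{α}).
d·√(n/2) = 0.56 × √(25/2) = 0.56 × 3.536 = 1.980.
z_β = 1.980 − 1.282 = 0.698.
Power = Φ(0.698) = 0.757.

power ≈ 0.76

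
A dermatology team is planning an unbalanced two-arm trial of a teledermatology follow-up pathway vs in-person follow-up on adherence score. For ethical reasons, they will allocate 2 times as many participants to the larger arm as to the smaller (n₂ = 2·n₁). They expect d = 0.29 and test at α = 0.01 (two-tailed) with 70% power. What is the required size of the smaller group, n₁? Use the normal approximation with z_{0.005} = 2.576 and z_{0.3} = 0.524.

With allocation ratio k = n₂/n₁ = 2, Var(x̄₁−x̄₂) = σ²(1/n₁ + 1/(k·n₁)) = σ²·(k+1)/(k·n₁).
So n₁ = (1 + 1/k)·((z_{α/2} + z_β)/d)² = 1.500 × (3.100/0.29)².
n₁ = 1.500 × 114.27 = 171.4.
Round up: n₁ = 172, giving n₂ = 2 × 172 = 344.

n₁ = 172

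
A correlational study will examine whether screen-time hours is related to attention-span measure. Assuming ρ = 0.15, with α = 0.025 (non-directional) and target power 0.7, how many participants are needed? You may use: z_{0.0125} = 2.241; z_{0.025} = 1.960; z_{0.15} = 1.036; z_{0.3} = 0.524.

Fisher's z: C = ½·ln((1+r)/(1−r)) = ½·ln(1.3529) = 0.1511.
n = ((z_{α/2} + z_β)/C)² + 3.
(2.241 + 0.524) / 0.1511 = 2.765 / 0.1511 = 18.299.
n = 18.299² + 3 = 334.86 + 3 = 337.9.
Round up.

n = 338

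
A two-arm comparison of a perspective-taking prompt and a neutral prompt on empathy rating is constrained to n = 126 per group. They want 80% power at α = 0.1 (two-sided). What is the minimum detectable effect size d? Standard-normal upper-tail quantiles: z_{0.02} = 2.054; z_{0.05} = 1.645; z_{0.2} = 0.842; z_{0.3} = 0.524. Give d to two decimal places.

d_min ≈ 0.31

For two independent groups of n = 126 each: d_min = (z_{α/2} + z_β)·√(2/n).
z-sum = 1.645 + 0.842 = 2.487.
d_min = 2.487 × √(2/126) = 2.487 × 0.1260 = 0.313.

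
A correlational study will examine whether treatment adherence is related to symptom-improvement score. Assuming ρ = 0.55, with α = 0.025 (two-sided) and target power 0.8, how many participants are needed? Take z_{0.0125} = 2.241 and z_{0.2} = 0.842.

n = 28

Fisher's z: C = ½·ln((1+r)/(1−r)) = ½·ln(3.4444) = 0.6184.
n = ((z_{α/2} + z_β)/C)² + 3.
(2.241 + 0.842) / 0.6184 = 3.083 / 0.6184 = 4.985.
n = 4.985² + 3 = 24.85 + 3 = 27.9.
Round up.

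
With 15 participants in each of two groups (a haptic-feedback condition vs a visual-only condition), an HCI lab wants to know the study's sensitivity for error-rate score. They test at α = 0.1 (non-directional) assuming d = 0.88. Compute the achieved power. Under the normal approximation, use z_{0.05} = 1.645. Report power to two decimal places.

For two equal groups, power = Φ(d·√(n/2) − z_{α/2}).
d·√(n/2) = 0.88 × √(15/2) = 0.88 × 2.739 = 2.410.
z_β = 2.410 − 1.645 = 0.765.
Power = Φ(0.765) = 0.778.

power ≈ 0.78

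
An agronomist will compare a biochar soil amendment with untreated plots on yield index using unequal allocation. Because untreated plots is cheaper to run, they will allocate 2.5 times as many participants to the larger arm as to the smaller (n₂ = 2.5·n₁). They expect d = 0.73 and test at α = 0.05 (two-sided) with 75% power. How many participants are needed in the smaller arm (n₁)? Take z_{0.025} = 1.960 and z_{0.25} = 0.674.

With allocation ratio k = n₂/n₁ = 2.5, Var(x̄₁−x̄₂) = σ²(1/n₁ + 1/(k·n₁)) = σ²·(k+1)/(k·n₁).
So n₁ = (1 + 1/k)·((z_{α/2} + z_β)/d)² = 1.400 × (2.634/0.73)².
n₁ = 1.400 × 13.02 = 18.2.
Round up: n₁ = 19, giving n₂ = ⌈2.5 × 19⌉ = ⌈47.5⌉ = 48.

n₁ = 19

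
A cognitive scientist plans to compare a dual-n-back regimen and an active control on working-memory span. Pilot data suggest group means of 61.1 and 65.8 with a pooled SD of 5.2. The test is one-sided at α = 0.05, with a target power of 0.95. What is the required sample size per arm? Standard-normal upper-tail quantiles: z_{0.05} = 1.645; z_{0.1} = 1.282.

n = 27 per group

Cohen's d = |M₁ − M₂| / SD_pooled = |61.1 − 65.8| / 5.2 = 4.7 / 5.2 = 0.904.
For two independent groups with equal n: n = 2·((z_{α} + z_β) / d)².
z_{α} + z_β = 1.645 + 1.645 = 3.290.
n = 2 × (3.290 / 0.904)² = 2 × 3.639² = 2 × 13.25 = 26.5.
Round up to the next whole participant.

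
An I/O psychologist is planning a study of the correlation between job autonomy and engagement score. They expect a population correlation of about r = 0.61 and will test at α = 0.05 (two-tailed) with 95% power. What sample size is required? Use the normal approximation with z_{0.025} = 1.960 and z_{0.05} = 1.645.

Fisher's z: C = ½·ln((1+r)/(1−r)) = ½·ln(4.1282) = 0.7089.
n = ((z_{α/2} + z_β)/C)² + 3.
(1.960 + 1.645) / 0.7089 = 3.605 / 0.7089 = 5.085.
n = 5.085² + 3 = 25.86 + 3 = 28.9.
Round up.

n = 29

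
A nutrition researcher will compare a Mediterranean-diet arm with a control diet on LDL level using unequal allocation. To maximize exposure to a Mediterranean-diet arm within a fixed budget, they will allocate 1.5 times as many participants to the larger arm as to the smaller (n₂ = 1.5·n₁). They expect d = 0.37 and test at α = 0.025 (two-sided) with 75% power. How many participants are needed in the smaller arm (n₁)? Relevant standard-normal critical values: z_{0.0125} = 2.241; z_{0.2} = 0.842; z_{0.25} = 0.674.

With allocation ratio k = n₂/n₁ = 1.5, Var(x̄₁−x̄₂) = σ²(1/n₁ + 1/(k·n₁)) = σ²·(k+1)/(k·n₁).
So n₁ = (1 + 1/k)·((z_{α/2} + z_β)/d)² = 1.667 × (2.915/0.37)².
n₁ = 1.667 × 62.07 = 103.4.
Round up: n₁ = 104, giving n₂ = 1.5 × 104 = 156.

n₁ = 104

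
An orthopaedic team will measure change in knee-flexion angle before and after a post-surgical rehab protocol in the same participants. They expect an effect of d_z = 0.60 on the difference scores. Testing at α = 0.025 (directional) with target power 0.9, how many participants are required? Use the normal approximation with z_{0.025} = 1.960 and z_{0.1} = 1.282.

For a paired (one-sample on differences) test: n = ((z_{α} + z_β) / d)².
z_{α} + z_β = 1.960 + 1.282 = 3.242.
n = (3.242 / 0.60)² = 5.403² = 29.20.
Round up.

n = 30 pairs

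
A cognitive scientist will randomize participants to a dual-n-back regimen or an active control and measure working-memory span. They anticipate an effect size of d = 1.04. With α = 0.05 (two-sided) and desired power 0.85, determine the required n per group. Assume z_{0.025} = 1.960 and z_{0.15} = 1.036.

n = 17 per group

For two independent groups with equal n: n = 2·((z_{α/2} + z_β) / d)².
z_{α/2} + z_β = 1.960 + 1.036 = 2.996.
n = 2 × (2.996 / 1.04)² = 2 × 2.881² = 2 × 8.30 = 16.6.
Round up to the next whole participant.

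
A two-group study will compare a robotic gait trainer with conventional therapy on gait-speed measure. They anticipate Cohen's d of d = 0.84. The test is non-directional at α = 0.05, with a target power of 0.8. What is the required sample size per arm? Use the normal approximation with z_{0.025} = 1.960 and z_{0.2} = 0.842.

For two independent groups with equal n: n = 2·((z_{α/2} + z_β) / d)².
z_{α/2} + z_β = 1.960 + 0.842 = 2.802.
n = 2 × (2.802 / 0.84)² = 2 × 3.336² = 2 × 11.13 = 22.3.
Round up to the next whole participant.

n = 23 per group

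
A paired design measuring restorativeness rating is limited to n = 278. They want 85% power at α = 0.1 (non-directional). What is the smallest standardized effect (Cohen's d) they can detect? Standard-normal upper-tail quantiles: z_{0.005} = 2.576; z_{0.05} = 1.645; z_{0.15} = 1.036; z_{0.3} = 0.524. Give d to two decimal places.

For a single sample (or paired design) of n = 278: d_min = (z_{α/2} + z_β)/√n.
z-sum = 1.645 + 1.036 = 2.681.
d_min = 2.681 / √278 = 2.681 / 16.673 = 0.161.

d_min ≈ 0.16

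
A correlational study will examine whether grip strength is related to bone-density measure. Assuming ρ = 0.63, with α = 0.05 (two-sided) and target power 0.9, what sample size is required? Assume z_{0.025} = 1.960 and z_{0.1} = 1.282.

n = 23

Fisher's z: C = ½·ln((1+r)/(1−r)) = ½·ln(4.4054) = 0.7414.
n = ((z_{α/2} + z_β)/C)² + 3.
(1.960 + 1.282) / 0.7414 = 3.242 / 0.7414 = 4.373.
n = 4.373² + 3 = 19.12 + 3 = 22.1.
Round up.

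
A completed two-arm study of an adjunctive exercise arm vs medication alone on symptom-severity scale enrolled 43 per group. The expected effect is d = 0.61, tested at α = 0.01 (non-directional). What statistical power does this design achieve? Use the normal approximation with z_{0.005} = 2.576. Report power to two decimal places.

For two equal groups, power = Φ(d·√(n/2) − z_{α/2}).
d·√(n/2) = 0.61 × √(43/2) = 0.61 × 4.637 = 2.828.
z_β = 2.828 − 2.576 = 0.252.
Power = Φ(0.252) = 0.600.

power ≈ 0.60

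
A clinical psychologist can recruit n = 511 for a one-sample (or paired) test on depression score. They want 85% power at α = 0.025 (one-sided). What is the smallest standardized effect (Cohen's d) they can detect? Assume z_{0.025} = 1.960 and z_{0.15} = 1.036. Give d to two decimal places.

d_min ≈ 0.13

For a single sample (or paired design) of n = 511: d_min = (z_{α} + z_β)/√n.
z-sum = 1.960 + 1.036 = 2.996.
d_min = 2.996 / √511 = 2.996 / 22.605 = 0.133.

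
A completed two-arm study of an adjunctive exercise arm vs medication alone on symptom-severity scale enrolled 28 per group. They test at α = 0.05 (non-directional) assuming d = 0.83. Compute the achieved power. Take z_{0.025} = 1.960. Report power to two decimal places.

For two equal groups, power = Φ(d·√(n/2) − z_{α/2}).
d·√(n/2) = 0.83 × √(28/2) = 0.83 × 3.742 = 3.106.
z_β = 3.106 − 1.960 = 1.146.
Power = Φ(1.146) = 0.874.

power ≈ 0.87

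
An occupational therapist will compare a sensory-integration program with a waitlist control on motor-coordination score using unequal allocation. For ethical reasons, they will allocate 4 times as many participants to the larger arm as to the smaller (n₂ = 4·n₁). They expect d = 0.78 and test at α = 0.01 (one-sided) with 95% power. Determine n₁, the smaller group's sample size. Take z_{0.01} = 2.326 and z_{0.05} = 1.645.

n₁ = 33

With allocation ratio k = n₂/n₁ = 4, Var(x̄₁−x̄₂) = σ²(1/n₁ + 1/(k·n₁)) = σ²·(k+1)/(k·n₁).
So n₁ = (1 + 1/k)·((z_{α} + z_β)/d)² = 1.250 × (3.971/0.78)².
n₁ = 1.250 × 25.92 = 32.4.
Round up: n₁ = 33, giving n₂ = 4 × 33 = 132.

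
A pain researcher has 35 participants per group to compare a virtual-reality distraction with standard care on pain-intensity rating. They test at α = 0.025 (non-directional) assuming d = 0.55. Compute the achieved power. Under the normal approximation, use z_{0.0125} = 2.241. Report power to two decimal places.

power ≈ 0.52

For two equal groups, power = Φ(d·√(n/2) − z_{α/2}).
d·√(n/2) = 0.55 × √(35/2) = 0.55 × 4.183 = 2.301.
z_β = 2.301 − 2.241 = 0.060.
Power = Φ(0.060) = 0.524.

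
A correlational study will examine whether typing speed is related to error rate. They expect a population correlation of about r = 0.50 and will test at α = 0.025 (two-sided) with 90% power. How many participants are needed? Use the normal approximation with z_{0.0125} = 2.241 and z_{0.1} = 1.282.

n = 45

Fisher's z: C = ½·ln((1+r)/(1−r)) = ½·ln(3.0000) = 0.5493.
n = ((z_{α/2} + z_β)/C)² + 3.
(2.241 + 1.282) / 0.5493 = 3.523 / 0.5493 = 6.414.
n = 6.414² + 3 = 41.13 + 3 = 44.1.
Round up.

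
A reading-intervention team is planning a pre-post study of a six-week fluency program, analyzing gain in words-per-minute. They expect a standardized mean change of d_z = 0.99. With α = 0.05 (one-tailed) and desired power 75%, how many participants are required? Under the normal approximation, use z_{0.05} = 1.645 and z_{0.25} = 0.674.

For a paired (one-sample on differences) test: n = ((z_{α} + z_β) / d)².
z_{α} + z_β = 1.645 + 0.674 = 2.319.
n = (2.319 / 0.99)² = 2.342² = 5.49.
Round up.

n = 6 pairs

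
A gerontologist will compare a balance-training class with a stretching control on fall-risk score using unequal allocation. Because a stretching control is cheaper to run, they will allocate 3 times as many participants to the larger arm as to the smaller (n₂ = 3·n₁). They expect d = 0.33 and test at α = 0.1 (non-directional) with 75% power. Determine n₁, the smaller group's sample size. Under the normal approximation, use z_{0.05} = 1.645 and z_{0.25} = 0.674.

n₁ = 66

With allocation ratio k = n₂/n₁ = 3, Var(x̄₁−x̄₂) = σ²(1/n₁ + 1/(k·n₁)) = σ²·(k+1)/(k·n₁).
So n₁ = (1 + 1/k)·((z_{α/2} + z_β)/d)² = 1.333 × (2.319/0.33)².
n₁ = 1.333 × 49.38 = 65.8.
Round up: n₁ = 66, giving n₂ = 3 × 66 = 198.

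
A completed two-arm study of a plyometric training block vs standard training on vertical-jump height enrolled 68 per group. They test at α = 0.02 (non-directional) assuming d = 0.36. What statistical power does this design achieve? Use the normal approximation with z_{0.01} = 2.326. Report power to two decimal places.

power ≈ 0.41

For two equal groups, power = Φ(d·√(n/2) − z_{α/2}).
d·√(n/2) = 0.36 × √(68/2) = 0.36 × 5.831 = 2.099.
z_β = 2.099 − 2.326 = -0.227.
Power = Φ(-0.227) = 0.410.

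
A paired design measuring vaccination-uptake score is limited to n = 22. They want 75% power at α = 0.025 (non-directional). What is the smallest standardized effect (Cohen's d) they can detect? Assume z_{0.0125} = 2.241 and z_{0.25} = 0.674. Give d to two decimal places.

d_min ≈ 0.62

For a single sample (or paired design) of n = 22: d_min = (z_{α/2} + z_β)/√n.
z-sum = 2.241 + 0.674 = 2.915.
d_min = 2.915 / √22 = 2.915 / 4.690 = 0.621.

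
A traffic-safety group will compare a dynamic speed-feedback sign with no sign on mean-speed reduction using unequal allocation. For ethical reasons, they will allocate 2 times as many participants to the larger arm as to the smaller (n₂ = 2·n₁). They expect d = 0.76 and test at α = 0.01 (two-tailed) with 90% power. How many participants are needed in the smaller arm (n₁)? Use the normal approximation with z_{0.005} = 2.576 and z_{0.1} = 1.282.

With allocation ratio k = n₂/n₁ = 2, Var(x̄₁−x̄₂) = σ²(1/n₁ + 1/(k·n₁)) = σ²·(k+1)/(k·n₁).
So n₁ = (1 + 1/k)·((z_{α/2} + z_β)/d)² = 1.500 × (3.858/0.76)².
n₁ = 1.500 × 25.77 = 38.7.
Round up: n₁ = 39, giving n₂ = 2 × 39 = 78.

n₁ = 39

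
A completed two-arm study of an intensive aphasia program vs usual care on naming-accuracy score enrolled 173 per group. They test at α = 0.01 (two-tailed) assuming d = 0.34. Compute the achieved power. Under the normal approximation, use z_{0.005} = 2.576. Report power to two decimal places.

For two equal groups, power = Φ(d·√(n/2) − z_{α/2}).
d·√(n/2) = 0.34 × √(173/2) = 0.34 × 9.301 = 3.162.
z_β = 3.162 − 2.576 = 0.586.
Power = Φ(0.586) = 0.721.

power ≈ 0.72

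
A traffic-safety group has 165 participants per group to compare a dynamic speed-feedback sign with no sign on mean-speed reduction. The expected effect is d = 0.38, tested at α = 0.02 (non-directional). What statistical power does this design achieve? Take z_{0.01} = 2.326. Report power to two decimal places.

For two equal groups, power = Φ(d·√(n/2) − z_{α/2}).
d·√(n/2) = 0.38 × √(165/2) = 0.38 × 9.083 = 3.452.
z_β = 3.452 − 2.326 = 1.126.
Power = Φ(1.126) = 0.870.

power ≈ 0.87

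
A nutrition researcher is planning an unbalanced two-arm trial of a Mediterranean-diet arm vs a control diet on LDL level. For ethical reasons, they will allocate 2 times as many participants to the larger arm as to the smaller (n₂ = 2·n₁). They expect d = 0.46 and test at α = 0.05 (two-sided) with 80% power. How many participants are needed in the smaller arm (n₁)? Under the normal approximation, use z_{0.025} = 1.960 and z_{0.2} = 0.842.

n₁ = 56

With allocation ratio k = n₂/n₁ = 2, Var(x̄₁−x̄₂) = σ²(1/n₁ + 1/(k·n₁)) = σ²·(k+1)/(k·n₁).
So n₁ = (1 + 1/k)·((z_{α/2} + z_β)/d)² = 1.500 × (2.802/0.46)².
n₁ = 1.500 × 37.10 = 55.7.
Round up: n₁ = 56, giving n₂ = 2 × 56 = 112.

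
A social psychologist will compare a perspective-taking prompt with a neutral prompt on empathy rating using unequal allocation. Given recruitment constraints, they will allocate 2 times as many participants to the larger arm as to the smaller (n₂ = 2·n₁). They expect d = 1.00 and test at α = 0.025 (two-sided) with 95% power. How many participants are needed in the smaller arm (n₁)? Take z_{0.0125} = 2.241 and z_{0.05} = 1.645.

With allocation ratio k = n₂/n₁ = 2, Var(x̄₁−x̄₂) = σ²(1/n₁ + 1/(k·n₁)) = σ²·(k+1)/(k·n₁).
So n₁ = (1 + 1/k)·((z_{α/2} + z_β)/d)² = 1.500 × (3.886/1.00)².
n₁ = 1.500 × 15.10 = 22.7.
Round up: n₁ = 23, giving n₂ = 2 × 23 = 46.

n₁ = 23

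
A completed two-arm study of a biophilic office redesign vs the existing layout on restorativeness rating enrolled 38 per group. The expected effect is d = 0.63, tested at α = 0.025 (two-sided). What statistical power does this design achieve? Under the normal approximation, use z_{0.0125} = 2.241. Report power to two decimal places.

For two equal groups, power = Φ(d·√(n/2) − z_{α/2}).
d·√(n/2) = 0.63 × √(38/2) = 0.63 × 4.359 = 2.746.
z_β = 2.746 − 2.241 = 0.505.
Power = Φ(0.505) = 0.693.

power ≈ 0.69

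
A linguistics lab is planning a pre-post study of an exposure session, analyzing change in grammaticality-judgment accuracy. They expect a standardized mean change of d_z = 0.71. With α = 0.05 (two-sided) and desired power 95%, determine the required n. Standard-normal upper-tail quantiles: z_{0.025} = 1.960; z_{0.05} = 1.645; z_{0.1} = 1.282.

n = 26 pairs

For a paired (one-sample on differences) test: n = ((z_{α/2} + z_β) / d)².
z_{α/2} + z_β = 1.960 + 1.645 = 3.605.
n = (3.605 / 0.71)² = 5.077² = 25.78.
Round up.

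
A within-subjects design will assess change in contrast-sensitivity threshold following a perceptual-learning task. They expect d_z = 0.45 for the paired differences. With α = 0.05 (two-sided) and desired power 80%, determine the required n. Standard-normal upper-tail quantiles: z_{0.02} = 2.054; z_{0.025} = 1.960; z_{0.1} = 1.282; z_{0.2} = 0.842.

n = 39 pairs

For a paired (one-sample on differences) test: n = ((z_{α/2} + z_β) / d)².
z_{α/2} + z_β = 1.960 + 0.842 = 2.802.
n = (2.802 / 0.45)² = 6.227² = 38.77.
Round up.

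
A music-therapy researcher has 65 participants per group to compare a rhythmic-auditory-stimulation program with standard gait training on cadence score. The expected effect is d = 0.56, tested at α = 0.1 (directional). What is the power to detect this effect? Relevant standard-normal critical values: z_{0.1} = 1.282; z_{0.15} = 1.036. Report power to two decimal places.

For two equal groups, power = Φ(d·√(n/2) − z_{α}).
d·√(n/2) = 0.56 × √(65/2) = 0.56 × 5.701 = 3.192.
z_β = 3.192 − 1.282 = 1.910.
Power = Φ(1.910) = 0.972.

power ≈ 0.97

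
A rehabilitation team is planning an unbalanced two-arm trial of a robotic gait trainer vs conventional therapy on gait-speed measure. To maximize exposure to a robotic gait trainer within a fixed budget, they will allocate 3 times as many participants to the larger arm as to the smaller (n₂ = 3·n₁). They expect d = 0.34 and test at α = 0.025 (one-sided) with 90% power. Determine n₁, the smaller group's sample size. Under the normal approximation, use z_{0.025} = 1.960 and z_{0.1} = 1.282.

With allocation ratio k = n₂/n₁ = 3, Var(x̄₁−x̄₂) = σ²(1/n₁ + 1/(k·n₁)) = σ²·(k+1)/(k·n₁).
So n₁ = (1 + 1/k)·((z_{α} + z_β)/d)² = 1.333 × (3.242/0.34)².
n₁ = 1.333 × 90.92 = 121.2.
Round up: n₁ = 122, giving n₂ = 3 × 122 = 366.

n₁ = 122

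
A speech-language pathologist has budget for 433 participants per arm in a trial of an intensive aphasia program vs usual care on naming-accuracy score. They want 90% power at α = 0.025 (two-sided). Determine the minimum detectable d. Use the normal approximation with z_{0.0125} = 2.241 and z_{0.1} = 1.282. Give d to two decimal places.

d_min ≈ 0.24

For two independent groups of n = 433 each: d_min = (z_{α/2} + z_β)·√(2/n).
z-sum = 2.241 + 1.282 = 3.523.
d_min = 3.523 × √(2/433) = 3.523 × 0.0680 = 0.239.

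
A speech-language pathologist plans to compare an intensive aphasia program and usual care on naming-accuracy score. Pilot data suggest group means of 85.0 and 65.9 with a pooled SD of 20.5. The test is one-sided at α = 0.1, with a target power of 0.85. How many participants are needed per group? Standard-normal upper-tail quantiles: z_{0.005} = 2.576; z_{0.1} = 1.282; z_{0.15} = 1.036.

n = 13 per group

Cohen's d = |M₁ − M₂| / SD_pooled = |85.0 − 65.9| / 20.5 = 19.1 / 20.5 = 0.932.
For two independent groups with equal n: n = 2·((z_{α} + z_β) / d)².
z_{α} + z_β = 1.282 + 1.036 = 2.318.
n = 2 × (2.318 / 0.932)² = 2 × 2.487² = 2 × 6.19 = 12.4.
Round up to the next whole participant.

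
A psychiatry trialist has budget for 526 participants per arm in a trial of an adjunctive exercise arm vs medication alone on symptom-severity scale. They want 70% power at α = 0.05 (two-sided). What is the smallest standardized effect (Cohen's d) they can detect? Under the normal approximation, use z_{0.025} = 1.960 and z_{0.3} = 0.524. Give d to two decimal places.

d_min ≈ 0.15

For two independent groups of n = 526 each: d_min = (z_{α/2} + z_β)·√(2/n).
z-sum = 1.960 + 0.524 = 2.484.
d_min = 2.484 × √(2/526) = 2.484 × 0.0617 = 0.153.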